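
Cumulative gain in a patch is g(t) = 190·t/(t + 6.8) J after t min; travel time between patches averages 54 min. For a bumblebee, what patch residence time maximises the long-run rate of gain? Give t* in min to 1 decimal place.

Optimal t* satisfies g'(t*) = g(t*)/(T + t*).
g'(t) = 190·6.8/(t + 6.8)². Setting 190·6.8/(t+6.8)² = 190t/[(t+6.8)(54+t)] gives 6.8(54+t) = t(t+6.8), so t² = 6.8×54 = 367.2.
t* = √367.2 = 19.16 min.

19.2 min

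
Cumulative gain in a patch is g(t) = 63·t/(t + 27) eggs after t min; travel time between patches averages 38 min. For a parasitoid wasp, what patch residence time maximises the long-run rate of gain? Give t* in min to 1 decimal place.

Optimal t* satisfies g'(t*) = g(t*)/(T + t*).
g'(t) = 63·27/(t + 27)². Setting 63·27/(t+27)² = 63t/[(t+27)(38+t)] gives 27(38+t) = t(t+27), so t² = 27×38 = 1026.
t* = √1026 = 32.03 min.

32.0 min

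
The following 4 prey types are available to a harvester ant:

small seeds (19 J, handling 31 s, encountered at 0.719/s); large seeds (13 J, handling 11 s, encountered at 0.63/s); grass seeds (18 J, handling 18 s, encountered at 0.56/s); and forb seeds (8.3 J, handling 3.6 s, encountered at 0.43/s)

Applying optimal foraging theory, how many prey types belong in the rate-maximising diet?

1

E/h in descending order: forb seeds 2.31, large seeds 1.18, grass seeds 1, small seeds 0.613 J/s. The optimal diet is the largest prefix of this list for which every included type satisfies E_i/h_i > R on the types above it.
Rate on top 1: 1.401. large seeds: 1.18 < 1.401 → exclude; stop.
Optimal diet: forb seeds — 1 of 4 types.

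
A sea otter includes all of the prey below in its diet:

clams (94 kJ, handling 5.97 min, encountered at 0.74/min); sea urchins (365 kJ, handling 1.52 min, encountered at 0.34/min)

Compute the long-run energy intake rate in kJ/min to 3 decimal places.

32.632 kJ/min

R = (0.74×94 + 0.34×365) / (1 + 0.74×5.97 + 0.34×1.52) = 193.7/5.935 = 32.63 kJ/min.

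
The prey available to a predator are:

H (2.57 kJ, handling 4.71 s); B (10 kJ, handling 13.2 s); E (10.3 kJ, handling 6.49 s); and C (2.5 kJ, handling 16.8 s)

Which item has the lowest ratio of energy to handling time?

Profitability E/h (kJ/s): H = 2.57/4.71 = 0.546, B = 10/13.2 = 0.758, E = 10.3/6.49 = 1.59, C = 2.5/16.8 = 0.149.
Ranked: E > B > H > C.

C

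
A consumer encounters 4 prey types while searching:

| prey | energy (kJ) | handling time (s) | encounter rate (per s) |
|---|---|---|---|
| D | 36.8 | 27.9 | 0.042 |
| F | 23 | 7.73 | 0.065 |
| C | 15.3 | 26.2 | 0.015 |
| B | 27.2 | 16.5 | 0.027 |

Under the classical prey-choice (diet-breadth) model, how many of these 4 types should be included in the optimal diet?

Profitabilities (E/h, kJ/s): F 2.98, B 1.65, D 1.32, C 0.584. Add prey in this order while the next type's profitability exceeds the intake rate on those already taken.
Rate on top 1: 0.995. B: 1.65 > 0.995 → include.
Rate on top 2: 1.144. D: 1.32 > 1.144 → include.
Rate on top 3: 1.21. C: 0.584 < 1.21 → exclude; stop.
Optimal diet: F, B, D — 3 of 4 types.

3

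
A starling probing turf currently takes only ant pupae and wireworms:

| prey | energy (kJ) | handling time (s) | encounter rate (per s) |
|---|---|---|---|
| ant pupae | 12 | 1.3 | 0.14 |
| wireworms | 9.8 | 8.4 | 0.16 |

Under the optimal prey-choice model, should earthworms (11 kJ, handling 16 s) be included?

Current rate: (0.14×12 + 0.16×9.8)/(1 + 0.14×1.3 + 0.16×8.4) = 1.286 kJ/s.
earthworms: E/h = 11/16 = 0.6875 kJ/s.
Since 0.6875 < R, time spent handling earthworms is better spent searching.

No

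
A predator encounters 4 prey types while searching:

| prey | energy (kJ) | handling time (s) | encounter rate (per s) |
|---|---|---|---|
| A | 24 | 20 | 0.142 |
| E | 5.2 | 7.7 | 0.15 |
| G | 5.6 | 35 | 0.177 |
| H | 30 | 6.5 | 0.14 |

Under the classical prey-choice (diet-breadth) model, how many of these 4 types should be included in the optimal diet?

Profitabilities (E/h, kJ/s): H 4.62, A 1.2, E 0.675, G 0.16. Add prey in this order while the next type's profitability exceeds the intake rate on those already taken.
Rate on top 1: 2.199. A: 1.2 < 2.199 → exclude; stop.
Optimal diet: H — 1 of 4 types.

1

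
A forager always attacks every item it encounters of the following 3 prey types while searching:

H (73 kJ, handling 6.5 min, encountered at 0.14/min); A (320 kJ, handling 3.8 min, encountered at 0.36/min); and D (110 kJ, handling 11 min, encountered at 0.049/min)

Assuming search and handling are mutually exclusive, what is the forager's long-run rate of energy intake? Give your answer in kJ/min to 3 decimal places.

34.270 kJ/min

Energy encountered per unit search time: 0.14×73 + 0.36×320 + 0.049×110 = 130.8 kJ/min.
Handling time per unit search time: 0.14×6.5 + 0.36×3.8 + 0.049×11 = 2.817.
Rate = 130.8/(1 + 2.817) = 34.27 kJ/min.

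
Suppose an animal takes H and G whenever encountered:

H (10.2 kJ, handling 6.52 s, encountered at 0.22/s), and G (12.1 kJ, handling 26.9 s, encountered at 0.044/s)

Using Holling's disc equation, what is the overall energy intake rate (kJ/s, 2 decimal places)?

0.77 kJ/s

Energy encountered per unit search time: 0.22×10.2 + 0.044×12.1 = 2.776 kJ/s.
Handling time per unit search time: 0.22×6.52 + 0.044×26.9 = 2.618.
Rate = 2.776/(1 + 2.618) = 0.7674 kJ/s.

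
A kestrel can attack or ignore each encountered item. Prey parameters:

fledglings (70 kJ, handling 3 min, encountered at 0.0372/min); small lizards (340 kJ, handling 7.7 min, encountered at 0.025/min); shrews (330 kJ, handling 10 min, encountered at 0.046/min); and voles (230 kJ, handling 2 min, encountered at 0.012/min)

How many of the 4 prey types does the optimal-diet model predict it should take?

Profitabilities (E/h, kJ/min): voles 115, small lizards 44.2, shrews 33, fledglings 23.3. Add prey in this order while the next type's profitability exceeds the intake rate on those already taken.
Rate on top 1: 2.695. small lizards: 44.2 > 2.695 → include.
Rate on top 2: 9.256. shrews: 33 > 9.256 → include.
Rate on top 3: 15.77. fledglings: 23.3 > 15.77 → include.
Optimal diet: voles, small lizards, shrews, fledglings — 4 of 4 types.

4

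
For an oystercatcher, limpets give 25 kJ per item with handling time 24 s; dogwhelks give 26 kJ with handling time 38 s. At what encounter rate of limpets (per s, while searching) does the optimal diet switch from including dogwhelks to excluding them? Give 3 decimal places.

0.080 per s

At the threshold, the rate on limpets alone equals the profitability of dogwhelks: λ·25/(1 + λ·24) = 26/38 = 0.6842.
Rearranging, λ(25 − 0.6842×24) = 0.6842, so λ = 0.6842/8.579 = 0.07975 per s.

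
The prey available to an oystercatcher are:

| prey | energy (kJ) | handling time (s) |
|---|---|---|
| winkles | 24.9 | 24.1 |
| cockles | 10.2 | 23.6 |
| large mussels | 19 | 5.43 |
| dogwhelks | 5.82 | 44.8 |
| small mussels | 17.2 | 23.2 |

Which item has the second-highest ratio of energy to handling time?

winkles

Profitability E/h (kJ/s): winkles = 24.9/24.1 = 1.03, cockles = 10.2/23.6 = 0.432, large mussels = 19/5.43 = 3.5, dogwhelks = 5.82/44.8 = 0.13, small mussels = 17.2/23.2 = 0.741.
Ranked: large mussels > winkles > small mussels > cockles > dogwhelks.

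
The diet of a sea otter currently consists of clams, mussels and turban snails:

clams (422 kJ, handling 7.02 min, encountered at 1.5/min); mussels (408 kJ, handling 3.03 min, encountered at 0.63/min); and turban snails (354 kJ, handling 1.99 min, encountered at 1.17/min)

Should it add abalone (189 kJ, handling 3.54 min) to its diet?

Current rate: (1.5×422 + 0.63×408 + 1.17×354)/(1 + 1.5×7.02 + 0.63×3.03 + 1.17×1.99) = 82.72 kJ/min.
Profitability of abalone: 189/3.54 = 53.39 kJ/min.
Since 53.39 < R, time spent handling abalone is better spent searching.

No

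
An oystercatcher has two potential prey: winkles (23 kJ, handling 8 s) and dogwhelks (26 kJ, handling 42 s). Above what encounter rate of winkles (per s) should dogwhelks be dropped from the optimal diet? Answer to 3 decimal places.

0.034 per s

At the threshold, the rate on winkles alone equals the profitability of dogwhelks: λ·23/(1 + λ·8) = 26/42 = 0.619.
Rearranging, λ(23 − 0.619×8) = 0.619, so λ = 0.619/18.05 = 0.0343 per s.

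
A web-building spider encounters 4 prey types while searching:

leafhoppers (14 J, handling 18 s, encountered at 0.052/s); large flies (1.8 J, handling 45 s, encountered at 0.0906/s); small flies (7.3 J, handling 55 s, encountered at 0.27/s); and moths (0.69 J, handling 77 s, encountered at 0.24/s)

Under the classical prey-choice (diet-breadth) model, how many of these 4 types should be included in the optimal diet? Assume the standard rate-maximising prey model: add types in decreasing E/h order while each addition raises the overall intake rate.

Rank by E/h (J/s): leafhoppers 0.778, small flies 0.133, large flies 0.04, moths 0.00896. Include each in turn until the next type's E/h falls below the running intake rate.
Rate on top 1: 0.376. small flies: 0.133 < 0.376 → exclude; stop.
Optimal diet: leafhoppers — 1 of 4 types.

1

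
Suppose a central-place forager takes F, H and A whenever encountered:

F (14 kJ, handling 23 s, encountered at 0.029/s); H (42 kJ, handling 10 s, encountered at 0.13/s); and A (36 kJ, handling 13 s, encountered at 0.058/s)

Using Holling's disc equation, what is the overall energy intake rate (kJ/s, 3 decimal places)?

Energy encountered per unit search time: 0.029×14 + 0.13×42 + 0.058×36 = 7.954 kJ/s.
Handling time per unit search time: 0.029×23 + 0.13×10 + 0.058×13 = 2.721.
Rate = 7.954/(1 + 2.721) = 2.138 kJ/s.

2.138 kJ/s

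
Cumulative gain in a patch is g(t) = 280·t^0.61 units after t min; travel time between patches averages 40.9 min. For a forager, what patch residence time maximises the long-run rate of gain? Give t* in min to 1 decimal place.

Optimal t* satisfies g'(t*) = g(t*)/(T + t*).
g'(t) = 0.61·280·t^-0.39. Setting 0.61·280·t^-0.39 = 280·t^0.61/(40.9+t) gives 0.61(40.9+t) = t, so 0.39·t = 0.61×40.9.
t* = 0.61×40.9/0.39 = 63.97 min.

64.0 min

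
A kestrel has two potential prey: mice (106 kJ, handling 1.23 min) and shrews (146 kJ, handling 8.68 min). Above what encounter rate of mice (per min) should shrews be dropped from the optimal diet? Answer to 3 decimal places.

0.197 per min

The zero-one rule: include shrews iff E₂/h₂ > λE₁/(1+λh₁). Equality gives the switch point.
λE₁h₂ = E₂ + λE₂h₁ ⇒ λ = E₂/(E₁h₂ − E₂h₁) = 146/(920.1 − 179.6) = 0.1972 per min.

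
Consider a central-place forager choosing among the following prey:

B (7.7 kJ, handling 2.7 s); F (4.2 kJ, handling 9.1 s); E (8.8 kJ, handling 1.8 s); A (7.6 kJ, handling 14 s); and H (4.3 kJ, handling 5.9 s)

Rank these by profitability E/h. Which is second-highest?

B

Profitability E/h (kJ/s): B = 7.7/2.7 = 2.85, F = 4.2/9.1 = 0.462, E = 8.8/1.8 = 4.89, A = 7.6/14 = 0.543, H = 4.3/5.9 = 0.729.
Ranked: E > B > H > A > F.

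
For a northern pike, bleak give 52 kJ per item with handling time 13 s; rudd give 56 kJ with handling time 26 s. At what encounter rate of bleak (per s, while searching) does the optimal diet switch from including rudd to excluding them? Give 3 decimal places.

0.090 per s

Drop rudd once their profitability E₂/h₂ falls below the rate achievable on bleak alone: E₂/h₂ = λE₁/(1 + λh₁).
Solve for λ: λE₁h₂ = E₂(1 + λh₁) → λ(E₁h₂ − E₂h₁) = E₂ → λ = E₂/(E₁h₂ − E₂h₁).
λ = 56/(52×26 − 56×13) = 56/624 = 0.08974 per s.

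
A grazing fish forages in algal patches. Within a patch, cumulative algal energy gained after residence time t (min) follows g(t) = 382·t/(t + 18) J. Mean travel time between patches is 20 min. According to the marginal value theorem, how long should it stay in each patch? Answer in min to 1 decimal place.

Optimal t* satisfies g'(t*) = g(t*)/(T + t*).
g'(t) = 382·18/(t + 18)². Setting 382·18/(t+18)² = 382t/[(t+18)(20+t)] gives 18(20+t) = t(t+18), so t² = 18×20 = 360.
t* = √360 = 18.97 min.

19.0 min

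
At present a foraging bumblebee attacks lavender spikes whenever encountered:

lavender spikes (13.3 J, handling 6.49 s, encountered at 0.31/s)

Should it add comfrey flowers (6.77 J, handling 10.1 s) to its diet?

On lavender spikes alone, R = ΣλE/(1+Σλh) = 4.123/3.012 = 1.369 J/s.
comfrey flowers: E/h = 6.77/10.1 = 0.6703 J/s.
0.6703 < 1.369, so adding comfrey flowers would lower the average — exclude it.

No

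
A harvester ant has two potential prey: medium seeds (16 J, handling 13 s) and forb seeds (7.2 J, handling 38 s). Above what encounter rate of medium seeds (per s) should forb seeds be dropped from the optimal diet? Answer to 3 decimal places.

Drop forb seeds once their profitability E₂/h₂ falls below the rate achievable on medium seeds alone: E₂/h₂ = λE₁/(1 + λh₁).
Solve for λ: λE₁h₂ = E₂(1 + λh₁) → λ(E₁h₂ − E₂h₁) = E₂ → λ = E₂/(E₁h₂ − E₂h₁).
λ = 7.2/(16×38 − 7.2×13) = 7.2/514.4 = 0.014 per s.

0.014 per s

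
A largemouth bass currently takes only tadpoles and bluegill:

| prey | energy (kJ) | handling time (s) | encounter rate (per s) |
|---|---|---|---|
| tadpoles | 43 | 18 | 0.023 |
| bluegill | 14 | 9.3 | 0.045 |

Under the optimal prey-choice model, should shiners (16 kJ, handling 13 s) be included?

Current rate: (0.023×43 + 0.045×14)/(1 + 0.023×18 + 0.045×9.3) = 0.8835 kJ/s.
shiners: E/h = 16/13 = 1.231 kJ/s.
Since 1.231 > R, including shiners increases the long-run rate.

Yes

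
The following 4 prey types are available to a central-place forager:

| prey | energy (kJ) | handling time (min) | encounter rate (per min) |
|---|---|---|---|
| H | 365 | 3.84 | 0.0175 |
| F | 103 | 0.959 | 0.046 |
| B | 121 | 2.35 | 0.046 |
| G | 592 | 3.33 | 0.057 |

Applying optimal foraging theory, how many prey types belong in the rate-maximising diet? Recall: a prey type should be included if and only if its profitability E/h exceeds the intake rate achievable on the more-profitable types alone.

4

Profitabilities (E/h, kJ/min): G 178, F 107, H 95.1, B 51.5. Add prey in this order while the next type's profitability exceeds the intake rate on those already taken.
Rate on top 1: 28.36. F: 107 > 28.36 → include.
Rate on top 2: 31.19. H: 95.1 > 31.19 → include.
Rate on top 3: 34.49. B: 51.5 > 34.49 → include.
Optimal diet: G, F, H, B — 4 of 4 types.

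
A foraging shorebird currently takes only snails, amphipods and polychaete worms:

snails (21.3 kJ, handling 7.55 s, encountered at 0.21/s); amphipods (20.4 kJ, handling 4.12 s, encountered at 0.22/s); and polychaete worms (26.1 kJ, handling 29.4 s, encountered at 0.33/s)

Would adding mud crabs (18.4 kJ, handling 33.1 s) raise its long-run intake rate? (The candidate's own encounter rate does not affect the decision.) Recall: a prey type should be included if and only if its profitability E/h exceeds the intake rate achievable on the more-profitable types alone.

No

On snails, amphipods and polychaete worms alone, R = ΣλE/(1+Σλh) = 17.57/13.19 = 1.332 kJ/s.
Profitability of mud crabs: 18.4/33.1 = 0.5559 kJ/s.
0.5559 < 1.332, so adding mud crabs would lower the average — exclude it.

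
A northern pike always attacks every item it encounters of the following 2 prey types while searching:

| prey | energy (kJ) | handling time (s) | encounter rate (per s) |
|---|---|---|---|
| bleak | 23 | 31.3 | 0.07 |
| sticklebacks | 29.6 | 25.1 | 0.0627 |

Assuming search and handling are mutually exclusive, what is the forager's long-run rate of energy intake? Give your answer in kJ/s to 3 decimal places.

R = (0.07×23 + 0.0627×29.6) / (1 + 0.07×31.3 + 0.0627×25.1) = 3.466/4.765 = 0.7274 kJ/s.

0.727 kJ/s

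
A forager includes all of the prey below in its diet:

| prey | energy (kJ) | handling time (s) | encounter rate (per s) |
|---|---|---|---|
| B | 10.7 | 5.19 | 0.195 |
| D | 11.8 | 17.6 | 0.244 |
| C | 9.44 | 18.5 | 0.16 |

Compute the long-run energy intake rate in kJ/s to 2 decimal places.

R = (0.195×10.7 + 0.244×11.8 + 0.16×9.44) / (1 + 0.195×5.19 + 0.244×17.6 + 0.16×18.5) = 6.476/9.266 = 0.6989 kJ/s.

0.70 kJ/s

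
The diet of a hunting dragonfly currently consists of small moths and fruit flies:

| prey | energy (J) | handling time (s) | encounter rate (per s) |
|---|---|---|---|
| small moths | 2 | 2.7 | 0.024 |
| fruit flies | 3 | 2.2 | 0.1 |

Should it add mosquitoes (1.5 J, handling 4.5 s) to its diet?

On small moths and fruit flies alone, R = ΣλE/(1+Σλh) = 0.348/1.285 = 0.2709 J/s.
mosquitoes: E/h = 1.5/4.5 = 0.3333 J/s.
0.3333 > 0.2709, so adding mosquitoes raises the average — include it.

Yes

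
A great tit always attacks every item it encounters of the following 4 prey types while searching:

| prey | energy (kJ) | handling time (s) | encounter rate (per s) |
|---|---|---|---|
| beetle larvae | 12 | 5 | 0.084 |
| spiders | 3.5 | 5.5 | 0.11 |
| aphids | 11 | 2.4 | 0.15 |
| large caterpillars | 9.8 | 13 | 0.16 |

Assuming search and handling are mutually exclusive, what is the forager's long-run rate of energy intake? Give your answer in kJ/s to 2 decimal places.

Energy encountered per unit search time: 0.084×12 + 0.11×3.5 + 0.15×11 + 0.16×9.8 = 4.611 kJ/s.
Handling time per unit search time: 0.084×5 + 0.11×5.5 + 0.15×2.4 + 0.16×13 = 3.465.
Rate = 4.611/(1 + 3.465) = 1.033 kJ/s.

1.03 kJ/s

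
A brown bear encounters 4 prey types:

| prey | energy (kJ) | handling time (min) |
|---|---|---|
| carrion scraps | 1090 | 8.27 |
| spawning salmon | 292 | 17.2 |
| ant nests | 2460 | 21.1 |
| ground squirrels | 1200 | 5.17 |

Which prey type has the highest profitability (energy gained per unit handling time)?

In descending order of E/h:
ground squirrels: 1200/5.17 = 232 kJ/min
carrion scraps: 1090/8.27 = 132 kJ/min
ant nests: 2460/21.1 = 117 kJ/min
spawning salmon: 292/17.2 = 17 kJ/min

ground squirrels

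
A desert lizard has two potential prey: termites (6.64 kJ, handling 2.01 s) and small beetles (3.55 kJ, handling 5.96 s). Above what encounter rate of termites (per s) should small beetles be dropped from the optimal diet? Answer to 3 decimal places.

0.109 per s

Drop small beetles once their profitability E₂/h₂ falls below the rate achievable on termites alone: E₂/h₂ = λE₁/(1 + λh₁).
Solve for λ: λE₁h₂ = E₂(1 + λh₁) → λ(E₁h₂ − E₂h₁) = E₂ → λ = E₂/(E₁h₂ − E₂h₁).
λ = 3.55/(6.64×5.96 − 3.55×2.01) = 3.55/32.44 = 0.1094 per s.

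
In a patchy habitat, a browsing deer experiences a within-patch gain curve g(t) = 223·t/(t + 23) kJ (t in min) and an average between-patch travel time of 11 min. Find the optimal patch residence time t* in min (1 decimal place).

15.9 min

By the marginal value theorem, leave when the instantaneous gain rate g'(t) equals the habitat-wide average g(t)/(T + t).
g'(t) = 223·23/(t + 23)². Setting 223·23/(t+23)² = 223t/[(t+23)(11+t)] gives 23(11+t) = t(t+23), so t² = 23×11 = 253.
t* = √253 = 15.91 min.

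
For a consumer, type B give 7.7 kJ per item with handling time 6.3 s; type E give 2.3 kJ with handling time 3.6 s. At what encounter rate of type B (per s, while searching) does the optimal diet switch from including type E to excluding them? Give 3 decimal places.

0.174 per s

At the threshold, the rate on type B alone equals the profitability of type E: λ·7.7/(1 + λ·6.3) = 2.3/3.6 = 0.6389.
Rearranging, λ(7.7 − 0.6389×6.3) = 0.6389, so λ = 0.6389/3.675 = 0.1738 per s.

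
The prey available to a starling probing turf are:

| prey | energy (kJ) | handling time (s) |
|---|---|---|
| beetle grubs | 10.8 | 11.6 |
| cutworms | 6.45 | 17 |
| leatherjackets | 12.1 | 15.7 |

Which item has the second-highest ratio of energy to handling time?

leatherjackets

In descending order of E/h:
beetle grubs: 10.8/11.6 = 0.931 kJ/s
leatherjackets: 12.1/15.7 = 0.771 kJ/s
cutworms: 6.45/17 = 0.379 kJ/s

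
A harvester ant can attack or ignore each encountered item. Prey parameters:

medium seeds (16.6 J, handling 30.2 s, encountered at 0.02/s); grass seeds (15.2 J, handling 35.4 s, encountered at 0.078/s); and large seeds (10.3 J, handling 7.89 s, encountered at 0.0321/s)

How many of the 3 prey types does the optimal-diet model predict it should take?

Profitabilities (E/h, J/s): large seeds 1.31, medium seeds 0.55, grass seeds 0.429. Add prey in this order while the next type's profitability exceeds the intake rate on those already taken.
Rate on top 1: 0.2638. medium seeds: 0.55 > 0.2638 → include.
Rate on top 2: 0.3568. grass seeds: 0.429 > 0.3568 → include.
Optimal diet: large seeds, medium seeds, grass seeds — 3 of 3 types.

3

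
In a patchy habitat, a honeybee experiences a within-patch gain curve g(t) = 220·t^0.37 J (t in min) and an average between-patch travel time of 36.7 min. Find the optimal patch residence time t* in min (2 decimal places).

21.55 min

Optimal t* satisfies g'(t*) = g(t*)/(T + t*).
g'(t) = 0.37·220·t^-0.63. Setting 0.37·220·t^-0.63 = 220·t^0.37/(36.7+t) gives 0.37(36.7+t) = t, so 0.63·t = 0.37×36.7.
t* = 0.37×36.7/0.63 = 21.55 min.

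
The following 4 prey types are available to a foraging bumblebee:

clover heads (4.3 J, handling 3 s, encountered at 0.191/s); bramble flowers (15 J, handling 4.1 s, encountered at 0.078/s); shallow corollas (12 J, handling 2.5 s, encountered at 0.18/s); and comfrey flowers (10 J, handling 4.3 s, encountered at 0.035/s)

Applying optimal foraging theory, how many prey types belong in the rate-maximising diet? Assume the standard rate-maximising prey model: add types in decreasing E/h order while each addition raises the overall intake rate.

3

Profitabilities (E/h, J/s): shallow corollas 4.8, bramble flowers 3.66, comfrey flowers 2.33, clover heads 1.43. Add prey in this order while the next type's profitability exceeds the intake rate on those already taken.
Rate on top 1: 1.49. bramble flowers: 3.66 > 1.49 → include.
Rate on top 2: 1.882. comfrey flowers: 2.33 > 1.882 → include.
Rate on top 3: 1.916. clover heads: 1.43 < 1.916 → exclude; stop.
Optimal diet: shallow corollas, bramble flowers, comfrey flowers — 3 of 4 types.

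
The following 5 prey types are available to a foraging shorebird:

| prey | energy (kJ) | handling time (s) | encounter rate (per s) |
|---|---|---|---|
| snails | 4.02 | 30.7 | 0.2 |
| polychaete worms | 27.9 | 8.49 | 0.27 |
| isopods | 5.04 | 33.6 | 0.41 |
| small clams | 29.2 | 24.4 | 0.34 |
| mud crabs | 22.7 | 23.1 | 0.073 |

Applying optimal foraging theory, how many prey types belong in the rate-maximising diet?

Rank by E/h (kJ/s): polychaete worms 3.29, small clams 1.2, mud crabs 0.983, isopods 0.15, snails 0.131. Include each in turn until the next type's E/h falls below the running intake rate.
Rate on top 1: 2.288. small clams: 1.2 < 2.288 → exclude; stop.
Optimal diet: polychaete worms — 1 of 5 types.

1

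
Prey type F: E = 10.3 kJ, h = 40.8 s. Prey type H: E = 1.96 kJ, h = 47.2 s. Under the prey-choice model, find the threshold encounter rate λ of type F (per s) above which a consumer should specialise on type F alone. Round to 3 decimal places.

The zero-one rule: include type H iff E₂/h₂ > λE₁/(1+λh₁). Equality gives the switch point.
λE₁h₂ = E₂ + λE₂h₁ ⇒ λ = E₂/(E₁h₂ − E₂h₁) = 1.96/(486.2 − 79.97) = 0.004825 per s.

0.005 per s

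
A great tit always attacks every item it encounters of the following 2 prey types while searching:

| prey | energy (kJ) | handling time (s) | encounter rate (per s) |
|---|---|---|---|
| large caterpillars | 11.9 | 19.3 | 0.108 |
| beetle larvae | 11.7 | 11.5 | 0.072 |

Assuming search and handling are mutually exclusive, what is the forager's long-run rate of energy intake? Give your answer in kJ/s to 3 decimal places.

R = (0.108×11.9 + 0.072×11.7) / (1 + 0.108×19.3 + 0.072×11.5) = 2.128/3.912 = 0.5438 kJ/s.

0.544 kJ/s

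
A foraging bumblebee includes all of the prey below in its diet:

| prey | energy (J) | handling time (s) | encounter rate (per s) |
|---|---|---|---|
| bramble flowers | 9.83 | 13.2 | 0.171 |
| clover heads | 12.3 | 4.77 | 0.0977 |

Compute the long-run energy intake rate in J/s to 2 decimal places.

0.77 J/s

R = (0.171×9.83 + 0.0977×12.3) / (1 + 0.171×13.2 + 0.0977×4.77) = 2.883/3.723 = 0.7742 J/s.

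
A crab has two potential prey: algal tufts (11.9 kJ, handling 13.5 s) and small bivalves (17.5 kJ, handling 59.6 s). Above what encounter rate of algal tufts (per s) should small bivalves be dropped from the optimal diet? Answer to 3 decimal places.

0.037 per s

Drop small bivalves once their profitability E₂/h₂ falls below the rate achievable on algal tufts alone: E₂/h₂ = λE₁/(1 + λh₁).
Solve for λ: λE₁h₂ = E₂(1 + λh₁) → λ(E₁h₂ − E₂h₁) = E₂ → λ = E₂/(E₁h₂ − E₂h₁).
λ = 17.5/(11.9×59.6 − 17.5×13.5) = 17.5/473 = 0.037 per s.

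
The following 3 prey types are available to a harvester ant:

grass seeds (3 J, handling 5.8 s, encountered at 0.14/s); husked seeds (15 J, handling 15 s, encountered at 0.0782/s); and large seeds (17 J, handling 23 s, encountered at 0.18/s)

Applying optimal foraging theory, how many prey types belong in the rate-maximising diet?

Profitabilities (E/h, J/s): husked seeds 1, large seeds 0.739, grass seeds 0.517. Add prey in this order while the next type's profitability exceeds the intake rate on those already taken.
Rate on top 1: 0.5398. large seeds: 0.739 > 0.5398 → include.
Rate on top 2: 0.6705. grass seeds: 0.517 < 0.6705 → exclude; stop.
Optimal diet: husked seeds, large seeds — 2 of 3 types.

2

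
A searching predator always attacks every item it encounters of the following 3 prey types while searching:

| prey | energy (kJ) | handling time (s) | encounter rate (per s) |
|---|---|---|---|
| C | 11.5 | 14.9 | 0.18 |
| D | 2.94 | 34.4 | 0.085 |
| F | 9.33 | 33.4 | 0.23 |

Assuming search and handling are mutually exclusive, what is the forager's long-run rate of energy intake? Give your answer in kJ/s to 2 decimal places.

0.31 kJ/s

Energy encountered per unit search time: 0.18×11.5 + 0.085×2.94 + 0.23×9.33 = 4.466 kJ/s.
Handling time per unit search time: 0.18×14.9 + 0.085×34.4 + 0.23×33.4 = 13.29.
Rate = 4.466/(1 + 13.29) = 0.3126 kJ/s.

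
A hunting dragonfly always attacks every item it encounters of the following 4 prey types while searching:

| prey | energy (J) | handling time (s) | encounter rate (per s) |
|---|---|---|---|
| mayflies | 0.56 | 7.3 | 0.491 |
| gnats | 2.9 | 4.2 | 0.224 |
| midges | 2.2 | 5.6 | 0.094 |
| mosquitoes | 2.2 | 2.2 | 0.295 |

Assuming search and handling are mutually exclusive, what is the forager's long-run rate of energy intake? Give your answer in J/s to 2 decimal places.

R = Σλ_iE_i / (1 + Σλ_ih_i)
Numerator: 0.491×0.56 + 0.224×2.9 + 0.094×2.2 + 0.295×2.2 = 1.78
Denominator: 1 + 0.491×7.3 + 0.224×4.2 + 0.094×5.6 + 0.295×2.2 = 6.7
R = 1.78/6.7 = 0.2657 J/s

0.27 J/s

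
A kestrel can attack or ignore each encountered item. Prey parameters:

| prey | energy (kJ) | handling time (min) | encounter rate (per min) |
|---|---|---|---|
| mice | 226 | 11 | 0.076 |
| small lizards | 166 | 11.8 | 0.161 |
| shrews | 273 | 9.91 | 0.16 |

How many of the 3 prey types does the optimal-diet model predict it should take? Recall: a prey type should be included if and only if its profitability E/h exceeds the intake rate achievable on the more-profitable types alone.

2

E/h in descending order: shrews 27.5, mice 20.5, small lizards 14.1 kJ/min. The optimal diet is the largest prefix of this list for which every included type satisfies E_i/h_i > R on the types above it.
Rate on top 1: 16.89. mice: 20.5 > 16.89 → include.
Rate on top 2: 17.79. small lizards: 14.1 < 17.79 → exclude; stop.
Optimal diet: shrews, mice — 2 of 3 types.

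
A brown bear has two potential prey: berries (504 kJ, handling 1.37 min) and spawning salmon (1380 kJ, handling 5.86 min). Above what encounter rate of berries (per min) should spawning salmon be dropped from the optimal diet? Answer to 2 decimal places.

1.30 per min

The zero-one rule: include spawning salmon iff E₂/h₂ > λE₁/(1+λh₁). Equality gives the switch point.
λE₁h₂ = E₂ + λE₂h₁ ⇒ λ = E₂/(E₁h₂ − E₂h₁) = 1380/(2953 − 1891) = 1.298 per min.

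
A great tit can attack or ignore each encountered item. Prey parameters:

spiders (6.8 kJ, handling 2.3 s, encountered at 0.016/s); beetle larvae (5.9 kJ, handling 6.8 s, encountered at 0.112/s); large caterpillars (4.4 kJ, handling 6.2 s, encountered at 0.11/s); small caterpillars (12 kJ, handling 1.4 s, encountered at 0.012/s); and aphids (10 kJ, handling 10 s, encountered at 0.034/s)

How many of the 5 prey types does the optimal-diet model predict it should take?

5

Rank by E/h (kJ/s): small caterpillars 8.57, spiders 2.96, aphids 1, beetle larvae 0.868, large caterpillars 0.71. Include each in turn until the next type's E/h falls below the running intake rate.
Rate on top 1: 0.1416. spiders: 2.96 > 0.1416 → include.
Rate on top 2: 0.2399. aphids: 1 > 0.2399 → include.
Rate on top 3: 0.4254. beetle larvae: 0.868 > 0.4254 → include.
Rate on top 4: 0.5817. large caterpillars: 0.71 > 0.5817 → include.
Optimal diet: small caterpillars, spiders, aphids, beetle larvae, large caterpillars — 5 of 5 types.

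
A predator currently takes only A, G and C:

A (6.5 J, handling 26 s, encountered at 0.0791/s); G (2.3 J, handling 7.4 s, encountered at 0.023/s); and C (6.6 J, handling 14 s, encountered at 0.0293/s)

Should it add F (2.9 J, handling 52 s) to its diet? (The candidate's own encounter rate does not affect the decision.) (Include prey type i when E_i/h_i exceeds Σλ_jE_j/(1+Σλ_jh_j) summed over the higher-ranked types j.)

No

Current rate: (0.0791×6.5 + 0.023×2.3 + 0.0293×6.6)/(1 + 0.0791×26 + 0.023×7.4 + 0.0293×14) = 0.2091 J/s.
F: E/h = 2.9/52 = 0.05577 J/s.
0.05577 < 0.2091, so adding F would lower the average — exclude it.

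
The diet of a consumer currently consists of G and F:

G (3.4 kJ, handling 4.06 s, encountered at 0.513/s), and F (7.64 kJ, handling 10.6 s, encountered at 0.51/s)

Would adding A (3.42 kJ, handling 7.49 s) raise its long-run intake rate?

No

Intake rate on the current diet: R = (0.513×3.4 + 0.51×7.64) / (1 + 0.513×4.06 + 0.51×10.6) = 5.641/8.489 = 0.6645 kJ/s.
A: E/h = 3.42/7.49 = 0.4566 kJ/s.
0.4566 < 0.6645, so adding A would lower the average — exclude it.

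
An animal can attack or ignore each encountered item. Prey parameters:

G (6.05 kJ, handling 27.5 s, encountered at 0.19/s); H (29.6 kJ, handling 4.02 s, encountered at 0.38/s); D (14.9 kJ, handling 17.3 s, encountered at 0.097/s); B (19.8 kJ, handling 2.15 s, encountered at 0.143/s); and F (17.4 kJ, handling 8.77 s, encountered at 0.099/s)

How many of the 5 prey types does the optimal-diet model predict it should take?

2

Profitabilities (E/h, kJ/s): B 9.21, H 7.36, F 1.98, D 0.861, G 0.22. Add prey in this order while the next type's profitability exceeds the intake rate on those already taken.
Rate on top 1: 2.166. H: 7.36 > 2.166 → include.
Rate on top 2: 4.966. F: 1.98 < 4.966 → exclude; stop.
Optimal diet: B, H — 2 of 5 types.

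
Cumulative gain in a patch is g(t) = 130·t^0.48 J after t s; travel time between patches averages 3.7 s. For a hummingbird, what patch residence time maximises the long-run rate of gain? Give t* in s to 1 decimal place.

3.4 s

Optimal t* satisfies g'(t*) = g(t*)/(T + t*).
g'(t) = 0.48·130·t^-0.52. Setting 0.48·130·t^-0.52 = 130·t^0.48/(3.7+t) gives 0.48(3.7+t) = t, so 0.52·t = 0.48×3.7.
t* = 0.48×3.7/0.52 = 3.415 s.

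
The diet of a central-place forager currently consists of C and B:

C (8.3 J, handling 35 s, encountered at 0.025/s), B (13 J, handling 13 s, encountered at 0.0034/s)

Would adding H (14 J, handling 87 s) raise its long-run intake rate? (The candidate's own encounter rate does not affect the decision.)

Intake rate on the current diet: R = (0.025×8.3 + 0.0034×13) / (1 + 0.025×35 + 0.0034×13) = 0.2517/1.919 = 0.1311 J/s.
H: E/h = 14/87 = 0.1609 J/s.
0.1609 > 0.1311, so adding H raises the average — include it.

Yes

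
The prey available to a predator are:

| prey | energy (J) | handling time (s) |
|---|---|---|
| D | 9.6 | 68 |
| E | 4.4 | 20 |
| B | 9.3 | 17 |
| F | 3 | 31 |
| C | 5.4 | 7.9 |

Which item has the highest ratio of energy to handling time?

C

In descending order of E/h:
C: 5.4/7.9 = 0.684 J/s
B: 9.3/17 = 0.547 J/s
E: 4.4/20 = 0.22 J/s
D: 9.6/68 = 0.141 J/s
F: 3/31 = 0.0968 J/s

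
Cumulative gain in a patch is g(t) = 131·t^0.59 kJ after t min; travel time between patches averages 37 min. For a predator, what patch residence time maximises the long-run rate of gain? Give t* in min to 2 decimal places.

53.24 min

Maximise g(t)/(T+t): set derivative to zero → g'(t)(T+t) = g(t).
g'(t) = 0.59·131·t^-0.41. Setting 0.59·131·t^-0.41 = 131·t^0.59/(37+t) gives 0.59(37+t) = t, so 0.41·t = 0.59×37.
t* = 0.59×37/0.41 = 53.24 min.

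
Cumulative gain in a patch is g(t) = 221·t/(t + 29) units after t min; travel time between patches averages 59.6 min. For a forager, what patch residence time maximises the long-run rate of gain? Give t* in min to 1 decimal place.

Optimal t* satisfies g'(t*) = g(t*)/(T + t*).
g'(t) = 221·29/(t + 29)². Setting 221·29/(t+29)² = 221t/[(t+29)(59.6+t)] gives 29(59.6+t) = t(t+29), so t² = 29×59.6 = 1728.
t* = √1728 = 41.57 min.

41.6 min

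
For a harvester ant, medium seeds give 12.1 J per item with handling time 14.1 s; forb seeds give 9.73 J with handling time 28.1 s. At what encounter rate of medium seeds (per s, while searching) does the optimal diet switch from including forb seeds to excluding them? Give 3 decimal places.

0.048 per s

Drop forb seeds once their profitability E₂/h₂ falls below the rate achievable on medium seeds alone: E₂/h₂ = λE₁/(1 + λh₁).
Solve for λ: λE₁h₂ = E₂(1 + λh₁) → λ(E₁h₂ − E₂h₁) = E₂ → λ = E₂/(E₁h₂ − E₂h₁).
λ = 9.73/(12.1×28.1 − 9.73×14.1) = 9.73/202.8 = 0.04797 per s.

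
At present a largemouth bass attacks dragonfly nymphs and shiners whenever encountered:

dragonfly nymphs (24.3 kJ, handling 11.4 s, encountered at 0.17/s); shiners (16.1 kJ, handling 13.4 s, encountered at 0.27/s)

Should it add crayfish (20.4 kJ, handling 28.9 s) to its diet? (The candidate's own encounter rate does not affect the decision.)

No

On dragonfly nymphs and shiners alone, R = ΣλE/(1+Σλh) = 8.478/6.556 = 1.293 kJ/s.
crayfish: E/h = 20.4/28.9 = 0.7059 kJ/s.
Since 0.7059 < R, time spent handling crayfish is better spent searching.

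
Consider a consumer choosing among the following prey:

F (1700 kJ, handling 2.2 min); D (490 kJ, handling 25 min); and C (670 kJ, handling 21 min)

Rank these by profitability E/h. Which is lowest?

D

In descending order of E/h:
F: 1700/2.2 = 773 kJ/min
C: 670/21 = 31.9 kJ/min
D: 490/25 = 19.6 kJ/min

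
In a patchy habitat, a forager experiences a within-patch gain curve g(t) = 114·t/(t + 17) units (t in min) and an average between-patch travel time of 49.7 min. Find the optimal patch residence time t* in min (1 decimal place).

Optimal t* satisfies g'(t*) = g(t*)/(T + t*).
g'(t) = 114·17/(t + 17)². Setting 114·17/(t+17)² = 114t/[(t+17)(49.7+t)] gives 17(49.7+t) = t(t+17), so t² = 17×49.7 = 844.9.
t* = √844.9 = 29.07 min.

29.1 min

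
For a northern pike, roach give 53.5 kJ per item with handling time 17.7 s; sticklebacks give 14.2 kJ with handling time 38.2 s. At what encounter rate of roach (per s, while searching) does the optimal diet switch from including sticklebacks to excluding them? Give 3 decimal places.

The zero-one rule: include sticklebacks iff E₂/h₂ > λE₁/(1+λh₁). Equality gives the switch point.
λE₁h₂ = E₂ + λE₂h₁ ⇒ λ = E₂/(E₁h₂ − E₂h₁) = 14.2/(2044 − 251.3) = 0.007923 per s.

0.008 per s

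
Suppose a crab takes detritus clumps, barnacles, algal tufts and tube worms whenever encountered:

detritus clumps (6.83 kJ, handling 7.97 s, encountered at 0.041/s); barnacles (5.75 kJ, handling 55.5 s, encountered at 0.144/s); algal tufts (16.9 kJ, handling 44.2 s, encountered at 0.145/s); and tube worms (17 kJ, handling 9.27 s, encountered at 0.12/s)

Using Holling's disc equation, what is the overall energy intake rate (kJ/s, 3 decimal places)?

R = Σλ_iE_i / (1 + Σλ_ih_i)
Numerator: 0.041×6.83 + 0.144×5.75 + 0.145×16.9 + 0.12×17 = 5.599
Denominator: 1 + 0.041×7.97 + 0.144×55.5 + 0.145×44.2 + 0.12×9.27 = 16.84
R = 5.599/16.84 = 0.3325 kJ/s

0.332 kJ/s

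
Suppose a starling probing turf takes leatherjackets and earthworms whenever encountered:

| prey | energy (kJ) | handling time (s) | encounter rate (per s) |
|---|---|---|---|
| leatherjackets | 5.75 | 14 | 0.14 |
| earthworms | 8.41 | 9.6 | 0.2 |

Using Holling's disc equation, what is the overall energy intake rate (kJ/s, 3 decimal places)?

Energy encountered per unit search time: 0.14×5.75 + 0.2×8.41 = 2.487 kJ/s.
Handling time per unit search time: 0.14×14 + 0.2×9.6 = 3.88.
Rate = 2.487/(1 + 3.88) = 0.5096 kJ/s.

0.510 kJ/s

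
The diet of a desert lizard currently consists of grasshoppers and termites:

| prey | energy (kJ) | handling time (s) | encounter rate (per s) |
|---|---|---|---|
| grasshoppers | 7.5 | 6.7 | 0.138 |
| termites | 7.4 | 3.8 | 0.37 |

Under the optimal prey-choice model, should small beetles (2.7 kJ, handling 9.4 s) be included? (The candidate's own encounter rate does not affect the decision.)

Intake rate on the current diet: R = (0.138×7.5 + 0.37×7.4) / (1 + 0.138×6.7 + 0.37×3.8) = 3.773/3.331 = 1.133 kJ/s.
Profitability of small beetles: 2.7/9.4 = 0.2872 kJ/s.
0.2872 < 1.133, so adding small beetles would lower the average — exclude it.

No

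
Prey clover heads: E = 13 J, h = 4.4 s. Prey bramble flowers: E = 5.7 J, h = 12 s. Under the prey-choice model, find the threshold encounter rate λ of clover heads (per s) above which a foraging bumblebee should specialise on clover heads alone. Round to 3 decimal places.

0.044 per s

Drop bramble flowers once their profitability E₂/h₂ falls below the rate achievable on clover heads alone: E₂/h₂ = λE₁/(1 + λh₁).
Solve for λ: λE₁h₂ = E₂(1 + λh₁) → λ(E₁h₂ − E₂h₁) = E₂ → λ = E₂/(E₁h₂ − E₂h₁).
λ = 5.7/(13×12 − 5.7×4.4) = 5.7/130.9 = 0.04354 per s.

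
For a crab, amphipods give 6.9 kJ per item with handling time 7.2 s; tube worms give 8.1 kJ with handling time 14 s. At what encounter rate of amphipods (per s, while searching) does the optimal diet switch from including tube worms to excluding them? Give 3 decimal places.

The zero-one rule: include tube worms iff E₂/h₂ > λE₁/(1+λh₁). Equality gives the switch point.
λE₁h₂ = E₂ + λE₂h₁ ⇒ λ = E₂/(E₁h₂ − E₂h₁) = 8.1/(96.6 − 58.32) = 0.2116 per s.

0.212 per s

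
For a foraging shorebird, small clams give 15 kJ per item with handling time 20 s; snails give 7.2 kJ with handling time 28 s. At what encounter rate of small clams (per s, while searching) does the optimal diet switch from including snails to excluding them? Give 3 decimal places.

Drop snails once their profitability E₂/h₂ falls below the rate achievable on small clams alone: E₂/h₂ = λE₁/(1 + λh₁).
Solve for λ: λE₁h₂ = E₂(1 + λh₁) → λ(E₁h₂ − E₂h₁) = E₂ → λ = E₂/(E₁h₂ − E₂h₁).
λ = 7.2/(15×28 − 7.2×20) = 7.2/276 = 0.02609 per s.

0.026 per s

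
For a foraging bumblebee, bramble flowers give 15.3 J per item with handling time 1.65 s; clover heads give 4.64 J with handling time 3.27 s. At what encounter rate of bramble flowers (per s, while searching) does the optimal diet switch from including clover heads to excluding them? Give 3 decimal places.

0.109 per s

Drop clover heads once their profitability E₂/h₂ falls below the rate achievable on bramble flowers alone: E₂/h₂ = λE₁/(1 + λh₁).
Solve for λ: λE₁h₂ = E₂(1 + λh₁) → λ(E₁h₂ − E₂h₁) = E₂ → λ = E₂/(E₁h₂ − E₂h₁).
λ = 4.64/(15.3×3.27 − 4.64×1.65) = 4.64/42.38 = 0.1095 per s.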